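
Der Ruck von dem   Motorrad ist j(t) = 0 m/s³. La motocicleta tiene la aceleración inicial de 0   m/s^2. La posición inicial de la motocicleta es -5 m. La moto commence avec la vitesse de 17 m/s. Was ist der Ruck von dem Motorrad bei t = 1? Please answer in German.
Wir haben den Ruck j(t) = 0. Durch Einsetzen von t = 1: j(1) = 0.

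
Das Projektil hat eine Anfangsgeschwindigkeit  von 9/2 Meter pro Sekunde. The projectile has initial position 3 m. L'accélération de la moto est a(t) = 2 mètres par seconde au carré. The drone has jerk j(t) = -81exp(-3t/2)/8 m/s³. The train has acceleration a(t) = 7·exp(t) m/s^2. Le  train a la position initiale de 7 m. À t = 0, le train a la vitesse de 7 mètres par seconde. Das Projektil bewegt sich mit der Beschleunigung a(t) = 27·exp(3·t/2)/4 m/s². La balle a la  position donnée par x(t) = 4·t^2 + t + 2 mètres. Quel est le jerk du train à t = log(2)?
Pour résoudre ceci, nous devons prendre 1 dérivée de notre équation de l'accélération a(t) = 7·exp(t). La dérivée de l'accélération donne le jerk: j(t) = 7·exp(t). En utilisant j(t) = 7·exp(t) et en substituant t = log(2), nous trouvons j = 14.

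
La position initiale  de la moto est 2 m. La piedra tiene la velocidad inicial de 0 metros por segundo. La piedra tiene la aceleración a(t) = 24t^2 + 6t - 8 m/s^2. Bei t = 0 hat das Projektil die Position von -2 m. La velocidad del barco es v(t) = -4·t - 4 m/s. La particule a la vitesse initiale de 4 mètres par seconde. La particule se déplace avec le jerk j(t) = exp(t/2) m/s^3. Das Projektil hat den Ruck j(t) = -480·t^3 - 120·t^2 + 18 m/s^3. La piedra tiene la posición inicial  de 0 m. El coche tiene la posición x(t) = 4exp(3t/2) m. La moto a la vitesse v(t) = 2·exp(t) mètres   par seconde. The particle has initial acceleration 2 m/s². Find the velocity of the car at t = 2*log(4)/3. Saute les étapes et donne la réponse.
The velocity at t = 2*log(4)/3 is v = 24.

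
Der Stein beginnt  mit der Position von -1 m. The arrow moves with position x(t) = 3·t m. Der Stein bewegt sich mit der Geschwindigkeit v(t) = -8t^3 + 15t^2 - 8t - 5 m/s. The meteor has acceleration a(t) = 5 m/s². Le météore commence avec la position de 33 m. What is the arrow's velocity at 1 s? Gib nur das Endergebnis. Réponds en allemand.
Die Geschwindigkeit bei t = 1 ist v = 3.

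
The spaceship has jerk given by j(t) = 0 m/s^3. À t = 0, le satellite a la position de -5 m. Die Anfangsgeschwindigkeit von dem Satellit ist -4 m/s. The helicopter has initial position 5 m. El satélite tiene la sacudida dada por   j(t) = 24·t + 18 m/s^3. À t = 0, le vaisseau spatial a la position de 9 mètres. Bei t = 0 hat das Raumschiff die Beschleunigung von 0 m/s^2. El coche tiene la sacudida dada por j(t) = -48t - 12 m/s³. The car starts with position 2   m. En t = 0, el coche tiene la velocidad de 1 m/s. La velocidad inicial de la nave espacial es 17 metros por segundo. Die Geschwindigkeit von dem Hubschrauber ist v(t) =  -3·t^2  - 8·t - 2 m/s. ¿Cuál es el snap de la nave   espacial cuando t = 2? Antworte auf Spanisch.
Partiendo de la sacudida j(t) = 0, tomamos 1 derivada. Tomando d/dt de j(t), encontramos s(t) = 0. De la ecuación del snap s(t) = 0, sustituimos t = 2 para obtener s = 0.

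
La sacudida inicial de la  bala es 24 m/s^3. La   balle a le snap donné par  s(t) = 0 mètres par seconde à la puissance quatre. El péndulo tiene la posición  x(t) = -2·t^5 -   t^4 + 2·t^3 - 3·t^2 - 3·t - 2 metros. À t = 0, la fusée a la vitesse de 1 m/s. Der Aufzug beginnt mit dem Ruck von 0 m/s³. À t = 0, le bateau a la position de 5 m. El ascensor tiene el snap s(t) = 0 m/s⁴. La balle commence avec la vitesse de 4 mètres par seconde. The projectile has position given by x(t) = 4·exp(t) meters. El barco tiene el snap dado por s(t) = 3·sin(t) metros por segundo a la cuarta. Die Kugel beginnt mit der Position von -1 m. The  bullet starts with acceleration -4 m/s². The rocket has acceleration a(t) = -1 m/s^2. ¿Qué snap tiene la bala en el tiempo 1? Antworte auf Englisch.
From the given snap equation s(t) = 0, we substitute t = 1 to get s = 0.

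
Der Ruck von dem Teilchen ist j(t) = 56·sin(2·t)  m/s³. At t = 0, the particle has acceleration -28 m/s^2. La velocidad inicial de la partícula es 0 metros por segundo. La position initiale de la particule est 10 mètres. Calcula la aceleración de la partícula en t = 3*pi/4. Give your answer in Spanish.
Debemos encontrar la antiderivada de nuestra ecuación de la sacudida j(t) = 56·sin(2·t) 1 vez. La integral de la sacudida es la aceleración. Usando a(0) = -28, obtenemos a(t) = -28·cos(2·t). De la ecuación de la aceleración a(t) = -28·cos(2·t), sustituimos t = 3*pi/4 para obtener a = 0.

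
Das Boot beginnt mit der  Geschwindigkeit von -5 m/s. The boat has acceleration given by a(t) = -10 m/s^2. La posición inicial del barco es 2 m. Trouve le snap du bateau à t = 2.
Nous devons dériver notre équation de l'accélération a(t) = -10 2 fois. En dérivant l'accélération, nous obtenons le jerk: j(t) = 0. La dérivée du jerk donne le snap: s(t) = 0. Nous avons le snap s(t) = 0. En substituant t = 2: s(2) = 0.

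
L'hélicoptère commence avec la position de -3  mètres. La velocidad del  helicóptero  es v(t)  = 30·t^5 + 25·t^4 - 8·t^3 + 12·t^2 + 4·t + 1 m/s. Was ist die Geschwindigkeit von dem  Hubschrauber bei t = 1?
Aus der Gleichung für die Geschwindigkeit v(t) = 30·t^5 + 25·t^4 - 8·t^3 + 12·t^2 + 4·t + 1, setzen wir t = 1 ein und erhalten v = 64.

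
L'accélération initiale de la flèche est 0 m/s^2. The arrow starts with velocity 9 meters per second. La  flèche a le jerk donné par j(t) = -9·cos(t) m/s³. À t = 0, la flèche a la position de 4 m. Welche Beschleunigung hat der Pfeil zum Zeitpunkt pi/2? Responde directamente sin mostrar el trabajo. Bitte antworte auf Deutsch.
Bei t = pi/2, a = -9.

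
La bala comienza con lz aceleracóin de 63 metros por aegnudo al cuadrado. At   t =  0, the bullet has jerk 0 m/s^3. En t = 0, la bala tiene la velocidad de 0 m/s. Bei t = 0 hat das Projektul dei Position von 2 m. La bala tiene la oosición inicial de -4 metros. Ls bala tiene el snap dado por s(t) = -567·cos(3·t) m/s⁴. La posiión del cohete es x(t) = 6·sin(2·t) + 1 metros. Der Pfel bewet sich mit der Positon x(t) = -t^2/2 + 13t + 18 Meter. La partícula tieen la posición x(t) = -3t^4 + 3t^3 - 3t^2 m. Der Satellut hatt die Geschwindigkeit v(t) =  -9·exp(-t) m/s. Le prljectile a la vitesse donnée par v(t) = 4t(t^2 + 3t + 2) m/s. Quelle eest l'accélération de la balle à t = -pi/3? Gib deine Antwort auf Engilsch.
We need to integrate our snap equation s(t) = -567·cos(3·t) 2 times. Finding the antiderivative of s(t) and using j(0) = 0: j(t) = -189·sin(3·t). Finding the antiderivative of j(t) and using a(0) = 63: a(t) = 63·cos(3·t). From the given acceleration equation a(t) = 63·cos(3·t), we substitute t = -pi/3 to get a = -63.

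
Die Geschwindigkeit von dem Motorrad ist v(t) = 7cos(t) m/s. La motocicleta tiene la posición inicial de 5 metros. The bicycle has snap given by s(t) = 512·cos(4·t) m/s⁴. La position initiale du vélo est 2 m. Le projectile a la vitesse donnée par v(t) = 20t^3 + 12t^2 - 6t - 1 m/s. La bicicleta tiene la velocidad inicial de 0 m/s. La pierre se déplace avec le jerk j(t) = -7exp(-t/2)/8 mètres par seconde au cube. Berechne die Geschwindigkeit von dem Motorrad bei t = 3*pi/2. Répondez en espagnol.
Tenemos la velocidad v(t) = 7·cos(t). Sustituyendo t = 3*pi/2: v(3*pi/2) = 0.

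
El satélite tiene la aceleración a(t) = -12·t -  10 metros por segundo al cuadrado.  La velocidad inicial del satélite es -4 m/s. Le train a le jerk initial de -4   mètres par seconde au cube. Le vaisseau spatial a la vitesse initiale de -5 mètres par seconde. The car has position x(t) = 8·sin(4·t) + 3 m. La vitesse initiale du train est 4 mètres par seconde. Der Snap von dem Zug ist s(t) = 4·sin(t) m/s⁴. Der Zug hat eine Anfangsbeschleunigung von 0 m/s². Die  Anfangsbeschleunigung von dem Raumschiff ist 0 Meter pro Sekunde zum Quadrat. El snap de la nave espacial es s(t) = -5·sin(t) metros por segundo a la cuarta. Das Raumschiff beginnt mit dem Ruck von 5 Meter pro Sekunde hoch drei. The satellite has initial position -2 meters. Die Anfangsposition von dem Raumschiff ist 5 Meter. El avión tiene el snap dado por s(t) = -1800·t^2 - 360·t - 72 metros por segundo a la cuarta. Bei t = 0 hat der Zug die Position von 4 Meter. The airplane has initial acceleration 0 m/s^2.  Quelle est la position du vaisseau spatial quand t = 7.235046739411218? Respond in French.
En partant du snap s(t) = -5·sin(t), nous prenons 4 intégrales. En prenant ∫s(t)dt et en appliquant j(0) = 5, nous trouvons j(t) = 5·cos(t). La primitive du jerk est l'accélération. En utilisant a(0) = 0, nous obtenons a(t) = 5·sin(t). La primitive de l'accélération, avec v(0) = -5, donne la vitesse: v(t) = -5·cos(t). En prenant ∫v(t)dt et en appliquant x(0) = 5, nous trouvons x(t) = 5 - 5·sin(t). Nous avons la position x(t) = 5 - 5·sin(t). En substituant t = 7.235046739411218: x(7.235046739411218) = 0.927515706990264.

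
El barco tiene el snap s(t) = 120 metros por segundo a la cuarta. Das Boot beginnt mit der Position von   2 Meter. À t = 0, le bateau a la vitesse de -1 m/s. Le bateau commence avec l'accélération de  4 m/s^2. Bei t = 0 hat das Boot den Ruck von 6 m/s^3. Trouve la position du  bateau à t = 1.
Nous devons intégrer notre équation du snap s(t) = 120 4 fois. En intégrant le snap et en utilisant la condition initiale j(0) = 6, nous obtenons j(t) = 120·t + 6. L'intégrale du jerk, avec a(0) = 4, donne l'accélération: a(t) = 60·t^2 + 6·t + 4. En prenant ∫a(t)dt et en appliquant v(0) = -1, nous trouvons v(t) = 20·t^3 + 3·t^2 + 4·t - 1. En intégrant la vitesse et en utilisant la condition initiale x(0) = 2, nous obtenons x(t) = 5·t^4 + t^3 + 2·t^2 - t + 2. En utilisant x(t) = 5·t^4 + t^3 + 2·t^2 - t + 2 et en substituant t = 1, nous trouvons x = 9.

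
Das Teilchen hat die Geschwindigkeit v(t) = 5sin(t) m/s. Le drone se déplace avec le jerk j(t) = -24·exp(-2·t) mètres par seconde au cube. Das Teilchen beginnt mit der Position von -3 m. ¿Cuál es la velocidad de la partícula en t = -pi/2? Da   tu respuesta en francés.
De l'équation de la vitesse v(t) = 5·sin(t), nous substituons t = -pi/2 pour obtenir v = -5.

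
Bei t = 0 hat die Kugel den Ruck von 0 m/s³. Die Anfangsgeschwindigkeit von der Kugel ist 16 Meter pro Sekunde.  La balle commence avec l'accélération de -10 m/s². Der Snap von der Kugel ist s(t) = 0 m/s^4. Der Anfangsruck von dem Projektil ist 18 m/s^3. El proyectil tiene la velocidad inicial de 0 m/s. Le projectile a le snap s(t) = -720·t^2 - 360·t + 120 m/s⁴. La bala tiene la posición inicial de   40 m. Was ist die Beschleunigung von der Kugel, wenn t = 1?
Wir müssen unsere Gleichung für den Snap s(t) = 0 2-mal integrieren. Das Integral von dem Snap, mit j(0) = 0, ergibt den Ruck: j(t) = 0. Die Stammfunktion von dem Ruck ist die Beschleunigung. Mit a(0) = -10 erhalten wir a(t) = -10. Aus der Gleichung für die Beschleunigung a(t) = -10, setzen wir t = 1 ein und erhalten a = -10.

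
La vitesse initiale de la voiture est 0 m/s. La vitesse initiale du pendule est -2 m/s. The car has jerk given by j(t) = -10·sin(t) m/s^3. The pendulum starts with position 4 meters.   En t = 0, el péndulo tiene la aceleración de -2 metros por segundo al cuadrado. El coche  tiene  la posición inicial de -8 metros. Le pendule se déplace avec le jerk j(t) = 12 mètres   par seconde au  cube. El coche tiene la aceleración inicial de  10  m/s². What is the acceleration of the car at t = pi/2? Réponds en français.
Nous devons trouver l'intégrale de notre équation du jerk j(t) = -10·sin(t) 1 fois. La primitive du jerk est l'accélération. En utilisant a(0) = 10, nous obtenons a(t) = 10·cos(t). Nous avons l'accélération a(t) = 10·cos(t). En substituant t = pi/2: a(pi/2) = 0.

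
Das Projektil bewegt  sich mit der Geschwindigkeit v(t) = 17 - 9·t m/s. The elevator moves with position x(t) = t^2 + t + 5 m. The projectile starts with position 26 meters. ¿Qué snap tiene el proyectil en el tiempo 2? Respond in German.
Wir müssen unsere Gleichung für die Geschwindigkeit v(t) = 17 - 9·t 3-mal ableiten. Mit d/dt von v(t) finden wir a(t) = -9. Die Ableitung von der Beschleunigung ergibt den Ruck: j(t) = 0. Mit d/dt von j(t) finden wir s(t) = 0. Aus der Gleichung für den Snap s(t) = 0, setzen wir t = 2 ein und erhalten s = 0.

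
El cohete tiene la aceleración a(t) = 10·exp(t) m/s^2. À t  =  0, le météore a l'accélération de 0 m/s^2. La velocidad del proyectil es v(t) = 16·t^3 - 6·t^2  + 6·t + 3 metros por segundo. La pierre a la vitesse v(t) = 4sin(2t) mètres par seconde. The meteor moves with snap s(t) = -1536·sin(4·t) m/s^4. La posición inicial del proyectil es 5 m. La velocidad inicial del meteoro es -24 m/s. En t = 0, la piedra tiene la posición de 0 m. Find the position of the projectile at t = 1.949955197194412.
To solve this, we need to take 1 antiderivative of our velocity equation v(t) = 16·t^3 - 6·t^2 + 6·t + 3. Taking ∫v(t)dt and applying x(0) = 5, we find x(t) = 4·t^4 - 2·t^3 + 3·t^2 + 3·t + 5. We have position x(t) = 4·t^4 - 2·t^3 + 3·t^2 + 3·t + 5. Substituting t = 1.949955197194412: x(1.949955197194412) = 65.2588234252374.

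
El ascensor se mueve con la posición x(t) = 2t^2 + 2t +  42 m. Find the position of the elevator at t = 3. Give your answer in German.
Aus der Gleichung für die Position x(t) = 2·t^2 + 2·t + 42, setzen wir t = 3 ein und erhalten x = 66.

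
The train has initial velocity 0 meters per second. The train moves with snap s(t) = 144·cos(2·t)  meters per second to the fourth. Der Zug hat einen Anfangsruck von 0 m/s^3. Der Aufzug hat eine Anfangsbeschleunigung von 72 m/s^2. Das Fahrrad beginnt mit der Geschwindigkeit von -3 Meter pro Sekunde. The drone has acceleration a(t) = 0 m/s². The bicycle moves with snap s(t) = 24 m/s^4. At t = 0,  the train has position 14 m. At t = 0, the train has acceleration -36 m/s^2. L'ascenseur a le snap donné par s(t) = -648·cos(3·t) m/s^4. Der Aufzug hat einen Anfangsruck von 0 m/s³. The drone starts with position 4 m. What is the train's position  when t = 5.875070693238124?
To solve this, we need to take 4 antiderivatives of our snap equation s(t) = 144·cos(2·t). The integral of snap is jerk. Using j(0) = 0, we get j(t) = 72·sin(2·t). The integral of jerk, with a(0) = -36, gives acceleration: a(t) = -36·cos(2·t). The integral of acceleration is velocity. Using v(0) = 0, we get v(t) = -18·sin(2·t). The integral of velocity, with x(0) = 14, gives position: x(t) = 9·cos(2·t) + 5. From the given position equation x(t) = 9·cos(2·t) + 5, we substitute t = 5.875070693238124 to get x = 11.1647600142006.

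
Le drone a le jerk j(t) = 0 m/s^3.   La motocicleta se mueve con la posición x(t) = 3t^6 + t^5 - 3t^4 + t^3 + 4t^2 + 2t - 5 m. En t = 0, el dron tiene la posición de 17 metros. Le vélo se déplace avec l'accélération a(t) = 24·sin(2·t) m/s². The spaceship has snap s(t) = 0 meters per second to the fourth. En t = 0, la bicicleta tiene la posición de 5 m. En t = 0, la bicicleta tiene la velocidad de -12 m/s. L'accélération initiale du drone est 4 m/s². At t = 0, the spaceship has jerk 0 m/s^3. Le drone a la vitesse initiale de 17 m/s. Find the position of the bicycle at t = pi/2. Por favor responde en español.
Para resolver esto, necesitamos tomar 2 integrales de nuestra ecuación de la aceleración a(t) = 24·sin(2·t). Tomando ∫a(t)dt y aplicando v(0) = -12, encontramos v(t) = -12·cos(2·t). Tomando ∫v(t)dt y aplicando x(0) = 5, encontramos x(t) = 5 - 6·sin(2·t). Usando x(t) = 5 - 6·sin(2·t) y sustituyendo t = pi/2, encontramos x = 5.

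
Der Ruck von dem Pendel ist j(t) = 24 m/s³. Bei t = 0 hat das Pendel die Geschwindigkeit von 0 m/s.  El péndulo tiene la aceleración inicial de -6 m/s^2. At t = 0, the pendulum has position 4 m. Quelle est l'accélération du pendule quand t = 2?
Nous devons intégrer notre équation du jerk j(t) = 24 1 fois. L'intégrale du jerk est l'accélération. En utilisant a(0) = -6, nous obtenons a(t) = 24·t - 6. Nous avons l'accélération a(t) = 24·t - 6. En substituant t = 2: a(2) = 42.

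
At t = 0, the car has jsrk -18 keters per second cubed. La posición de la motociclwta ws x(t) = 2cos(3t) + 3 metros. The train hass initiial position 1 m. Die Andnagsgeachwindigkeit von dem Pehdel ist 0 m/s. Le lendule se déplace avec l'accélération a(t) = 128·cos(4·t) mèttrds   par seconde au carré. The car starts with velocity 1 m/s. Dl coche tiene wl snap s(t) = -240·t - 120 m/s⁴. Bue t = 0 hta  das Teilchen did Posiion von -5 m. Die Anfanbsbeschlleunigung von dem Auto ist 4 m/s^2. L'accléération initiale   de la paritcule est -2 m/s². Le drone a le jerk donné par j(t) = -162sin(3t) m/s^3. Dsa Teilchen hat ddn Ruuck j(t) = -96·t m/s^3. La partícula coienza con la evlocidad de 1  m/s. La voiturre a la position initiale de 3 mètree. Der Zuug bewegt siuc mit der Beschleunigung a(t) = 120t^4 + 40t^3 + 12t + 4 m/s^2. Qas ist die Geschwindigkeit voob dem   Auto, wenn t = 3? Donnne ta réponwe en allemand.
Wir müssen unsere Gleichung für den Snap s(t) = -240·t - 120 3-mal integrieren. Das Integral von dem Snap ist der Ruck. Mit j(0) = -18 erhalten wir j(t) = -120·t^2 - 120·t - 18. Mit ∫j(t)dt und Anwendung von a(0) = 4, finden wir a(t) = -40·t^3 - 60·t^2 - 18·t + 4. Mit ∫a(t)dt und Anwendung von v(0) = 1, finden wir v(t) = -10·t^4 - 20·t^3 - 9·t^2 + 4·t + 1. Mit v(t) = -10·t^4 - 20·t^3 - 9·t^2 + 4·t + 1 und Einsetzen von t = 3, finden wir v = -1418.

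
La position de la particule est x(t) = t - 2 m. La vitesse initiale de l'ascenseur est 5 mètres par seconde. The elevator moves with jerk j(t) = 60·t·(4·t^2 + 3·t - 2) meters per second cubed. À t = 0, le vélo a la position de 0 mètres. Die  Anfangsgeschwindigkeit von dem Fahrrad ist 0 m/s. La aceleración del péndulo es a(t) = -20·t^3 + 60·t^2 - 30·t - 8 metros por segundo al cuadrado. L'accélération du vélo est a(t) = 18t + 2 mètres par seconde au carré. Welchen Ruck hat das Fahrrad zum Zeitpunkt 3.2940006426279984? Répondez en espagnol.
Para resolver esto, necesitamos tomar 1 derivada de nuestra ecuación de la aceleración a(t) = 18·t + 2. Derivando la aceleración, obtenemos la sacudida: j(t) = 18. De la ecuación de la sacudida j(t) = 18, sustituimos t = 3.2940006426279984 para obtener j = 18.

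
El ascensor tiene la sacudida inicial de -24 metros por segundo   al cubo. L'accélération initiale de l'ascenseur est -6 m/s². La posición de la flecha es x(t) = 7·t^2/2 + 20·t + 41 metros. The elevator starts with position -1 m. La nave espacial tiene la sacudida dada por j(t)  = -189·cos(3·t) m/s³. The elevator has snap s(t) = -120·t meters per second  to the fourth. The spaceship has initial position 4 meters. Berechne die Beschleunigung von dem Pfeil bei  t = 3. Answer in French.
En partant de la position x(t) = 7·t^2/2 + 20·t + 41, nous prenons 2 dérivées. En prenant d/dt de x(t), nous trouvons v(t) = 7·t + 20. La dérivée de la vitesse donne l'accélération: a(t) = 7. De l'équation de l'accélération a(t) = 7, nous substituons t = 3 pour obtenir a = 7.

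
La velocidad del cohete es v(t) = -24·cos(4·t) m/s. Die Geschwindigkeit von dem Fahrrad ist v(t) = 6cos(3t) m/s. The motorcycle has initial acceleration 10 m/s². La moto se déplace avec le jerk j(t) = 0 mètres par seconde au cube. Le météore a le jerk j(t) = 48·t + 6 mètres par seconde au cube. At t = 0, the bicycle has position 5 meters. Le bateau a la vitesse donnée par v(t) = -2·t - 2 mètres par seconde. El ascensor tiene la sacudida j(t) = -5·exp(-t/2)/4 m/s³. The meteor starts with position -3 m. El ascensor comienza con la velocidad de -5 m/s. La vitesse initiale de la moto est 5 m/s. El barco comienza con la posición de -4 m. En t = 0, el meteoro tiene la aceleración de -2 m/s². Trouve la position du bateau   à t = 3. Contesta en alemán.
Wir müssen unsere Gleichung für die Geschwindigkeit v(t) = -2·t - 2 1-mal integrieren. Die Stammfunktion von der Geschwindigkeit, mit x(0) = -4, ergibt die Position: x(t) = -t^2 - 2·t - 4. Mit x(t) = -t^2 - 2·t - 4 und Einsetzen von t = 3, finden wir x = -19.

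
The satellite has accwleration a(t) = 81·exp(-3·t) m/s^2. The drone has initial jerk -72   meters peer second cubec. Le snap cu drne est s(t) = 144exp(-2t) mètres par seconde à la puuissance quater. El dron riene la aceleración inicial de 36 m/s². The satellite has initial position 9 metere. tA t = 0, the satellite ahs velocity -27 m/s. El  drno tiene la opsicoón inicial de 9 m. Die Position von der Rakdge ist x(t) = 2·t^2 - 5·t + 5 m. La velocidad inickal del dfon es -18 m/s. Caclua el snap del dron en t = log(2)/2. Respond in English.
From the given snap equation s(t) = 144·exp(-2·t), we substitute t = log(2)/2 to get s = 72.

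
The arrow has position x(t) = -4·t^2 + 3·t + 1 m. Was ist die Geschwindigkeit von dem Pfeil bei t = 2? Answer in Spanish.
Debemos derivar nuestra ecuación de la posición x(t) = -4·t^2 + 3·t + 1 1 vez. Derivando la posición, obtenemos la velocidad: v(t) = 3 - 8·t. De la ecuación de la velocidad v(t) = 3 - 8·t, sustituimos t = 2 para obtener v = -13.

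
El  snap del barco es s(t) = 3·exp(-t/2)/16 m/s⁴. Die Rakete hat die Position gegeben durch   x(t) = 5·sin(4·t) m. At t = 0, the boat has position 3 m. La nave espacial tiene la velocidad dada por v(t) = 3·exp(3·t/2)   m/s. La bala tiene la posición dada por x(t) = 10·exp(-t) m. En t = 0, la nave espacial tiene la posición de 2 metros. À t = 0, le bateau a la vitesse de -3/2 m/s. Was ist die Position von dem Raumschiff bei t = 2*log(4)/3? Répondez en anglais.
We need to integrate our velocity equation v(t) = 3·exp(3·t/2) 1 time. The integral of velocity, with x(0) = 2, gives position: x(t) = 2·exp(3·t/2). We have position x(t) = 2·exp(3·t/2). Substituting t = 2*log(4)/3: x(2*log(4)/3) = 8.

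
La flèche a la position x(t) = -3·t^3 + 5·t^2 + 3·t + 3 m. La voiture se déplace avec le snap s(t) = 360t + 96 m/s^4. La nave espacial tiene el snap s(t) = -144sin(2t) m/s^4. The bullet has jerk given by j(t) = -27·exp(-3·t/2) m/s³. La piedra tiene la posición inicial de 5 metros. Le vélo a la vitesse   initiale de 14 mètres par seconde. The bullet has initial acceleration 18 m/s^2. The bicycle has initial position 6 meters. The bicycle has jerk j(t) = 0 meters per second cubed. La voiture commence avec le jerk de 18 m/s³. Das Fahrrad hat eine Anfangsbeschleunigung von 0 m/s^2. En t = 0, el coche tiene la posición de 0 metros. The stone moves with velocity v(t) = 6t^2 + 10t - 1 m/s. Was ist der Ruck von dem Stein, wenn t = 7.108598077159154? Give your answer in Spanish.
Para resolver esto, necesitamos tomar 2 derivadas de nuestra ecuación de la velocidad v(t) = 6·t^2 + 10·t - 1. La derivada de la velocidad da la aceleración: a(t) = 12·t + 10. Derivando la aceleración, obtenemos la sacudida: j(t) = 12. Tenemos la sacudida j(t) = 12. Sustituyendo t = 7.108598077159154: j(7.108598077159154) = 12.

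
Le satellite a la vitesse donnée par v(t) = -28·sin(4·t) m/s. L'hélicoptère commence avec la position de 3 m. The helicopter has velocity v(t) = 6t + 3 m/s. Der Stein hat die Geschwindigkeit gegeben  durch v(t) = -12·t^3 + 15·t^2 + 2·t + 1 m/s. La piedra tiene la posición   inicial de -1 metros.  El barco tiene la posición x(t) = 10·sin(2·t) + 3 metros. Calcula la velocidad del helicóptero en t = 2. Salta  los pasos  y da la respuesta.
La velocidad en t = 2 es v = 15.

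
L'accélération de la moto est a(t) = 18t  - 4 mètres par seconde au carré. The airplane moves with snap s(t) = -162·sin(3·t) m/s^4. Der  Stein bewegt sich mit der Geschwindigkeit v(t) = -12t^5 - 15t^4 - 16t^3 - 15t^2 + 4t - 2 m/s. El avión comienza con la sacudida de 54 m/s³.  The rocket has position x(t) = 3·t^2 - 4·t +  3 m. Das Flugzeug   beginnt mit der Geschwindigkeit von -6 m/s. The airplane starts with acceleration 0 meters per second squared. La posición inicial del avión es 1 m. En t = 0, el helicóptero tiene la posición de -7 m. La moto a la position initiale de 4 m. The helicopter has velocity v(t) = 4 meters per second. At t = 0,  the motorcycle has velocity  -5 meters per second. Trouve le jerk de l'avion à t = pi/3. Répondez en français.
Nous devons trouver l'intégrale de notre équation du snap s(t) = -162·sin(3·t) 1 fois. En prenant ∫s(t)dt et en appliquant j(0) = 54, nous trouvons j(t) = 54·cos(3·t). De l'équation du jerk j(t) = 54·cos(3·t), nous substituons t = pi/3 pour obtenir j = -54.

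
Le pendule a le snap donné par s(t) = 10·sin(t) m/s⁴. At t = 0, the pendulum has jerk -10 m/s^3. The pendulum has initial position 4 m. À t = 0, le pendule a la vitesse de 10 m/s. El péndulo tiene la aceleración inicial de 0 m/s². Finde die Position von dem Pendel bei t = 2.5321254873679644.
Ausgehend von dem Snap s(t) = 10·sin(t), nehmen wir 4 Integrale. Die Stammfunktion von dem Snap ist der Ruck. Mit j(0) = -10 erhalten wir j(t) = -10·cos(t). Mit ∫j(t)dt und Anwendung von a(0) = 0, finden wir a(t) = -10·sin(t). Mit ∫a(t)dt und Anwendung von v(0) = 10, finden wir v(t) = 10·cos(t). Die Stammfunktion von der Geschwindigkeit, mit x(0) = 4, ergibt die Position: x(t) = 10·sin(t) + 4. Aus der Gleichung für die Position x(t) = 10·sin(t) + 4, setzen wir t = 2.5321254873679644 ein und erhalten x = 9.72430642649104.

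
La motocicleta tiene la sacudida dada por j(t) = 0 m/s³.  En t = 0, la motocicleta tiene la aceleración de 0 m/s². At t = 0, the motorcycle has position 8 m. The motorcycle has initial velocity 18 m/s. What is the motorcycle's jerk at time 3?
We have jerk j(t) = 0. Substituting t = 3: j(3) = 0.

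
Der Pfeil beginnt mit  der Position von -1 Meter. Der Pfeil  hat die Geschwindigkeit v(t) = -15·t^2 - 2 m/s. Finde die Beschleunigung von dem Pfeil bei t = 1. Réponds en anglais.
Starting from velocity v(t) = -15·t^2 - 2, we take 1 derivative. Taking d/dt of v(t), we find a(t) = -30·t. From the given acceleration equation a(t) = -30·t, we substitute t = 1 to get a = -30.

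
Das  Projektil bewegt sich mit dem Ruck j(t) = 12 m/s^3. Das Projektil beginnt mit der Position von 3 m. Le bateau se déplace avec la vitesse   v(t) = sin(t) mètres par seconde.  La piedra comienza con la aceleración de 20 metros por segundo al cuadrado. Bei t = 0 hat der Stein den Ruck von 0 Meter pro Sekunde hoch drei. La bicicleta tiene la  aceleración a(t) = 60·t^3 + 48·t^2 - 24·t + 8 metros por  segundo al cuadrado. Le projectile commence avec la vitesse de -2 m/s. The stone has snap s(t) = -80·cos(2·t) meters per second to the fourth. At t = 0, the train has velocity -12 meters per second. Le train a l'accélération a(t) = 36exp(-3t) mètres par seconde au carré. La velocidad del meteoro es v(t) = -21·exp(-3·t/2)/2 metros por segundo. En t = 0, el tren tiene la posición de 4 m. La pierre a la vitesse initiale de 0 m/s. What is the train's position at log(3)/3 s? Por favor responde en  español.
Debemos encontrar la integral de nuestra ecuación de la aceleración a(t) = 36·exp(-3·t) 2 veces. Tomando ∫a(t)dt y aplicando v(0) = -12, encontramos v(t) = -12·exp(-3·t). La antiderivada de la velocidad es la posición. Usando x(0) = 4, obtenemos x(t) = 4·exp(-3·t). De la ecuación de la posición x(t) = 4·exp(-3·t), sustituimos t = log(3)/3 para obtener x = 4/3.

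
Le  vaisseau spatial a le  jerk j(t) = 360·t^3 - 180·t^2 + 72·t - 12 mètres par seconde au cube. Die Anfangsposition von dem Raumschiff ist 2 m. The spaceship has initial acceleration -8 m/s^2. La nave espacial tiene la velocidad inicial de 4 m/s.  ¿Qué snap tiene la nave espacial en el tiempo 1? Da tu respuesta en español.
Debemos derivar nuestra ecuación de la sacudida j(t) = 360·t^3 - 180·t^2 + 72·t - 12 1 vez. La derivada de la sacudida da el snap: s(t) = 1080·t^2 - 360·t + 72. De la ecuación del snap s(t) = 1080·t^2 - 360·t + 72, sustituimos t = 1 para obtener s = 792.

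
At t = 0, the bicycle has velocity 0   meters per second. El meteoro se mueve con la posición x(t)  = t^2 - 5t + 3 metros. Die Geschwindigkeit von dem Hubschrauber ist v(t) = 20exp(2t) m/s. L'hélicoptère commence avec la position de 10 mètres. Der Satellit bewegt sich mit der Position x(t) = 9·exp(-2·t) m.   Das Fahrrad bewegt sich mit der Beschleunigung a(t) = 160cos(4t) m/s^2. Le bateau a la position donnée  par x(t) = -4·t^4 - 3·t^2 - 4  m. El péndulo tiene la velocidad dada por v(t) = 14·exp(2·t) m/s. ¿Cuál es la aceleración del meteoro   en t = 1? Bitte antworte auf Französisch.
En partant de la position x(t) = t^2 - 5·t + 3, nous prenons 2 dérivées. La dérivée de la position donne la vitesse: v(t) = 2·t - 5. En dérivant la vitesse, nous obtenons l'accélération: a(t) = 2. De l'équation de l'accélération a(t) = 2, nous substituons t = 1 pour obtenir a = 2.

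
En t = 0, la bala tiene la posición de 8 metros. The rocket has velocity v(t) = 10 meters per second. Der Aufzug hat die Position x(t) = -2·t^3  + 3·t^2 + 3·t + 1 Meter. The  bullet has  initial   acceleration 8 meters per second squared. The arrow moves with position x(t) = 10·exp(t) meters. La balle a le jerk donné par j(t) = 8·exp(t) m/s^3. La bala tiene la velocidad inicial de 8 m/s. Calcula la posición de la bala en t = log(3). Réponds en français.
Nous devons trouver la primitive de notre équation du jerk j(t) = 8·exp(t) 3 fois. L'intégrale du jerk est l'accélération. En utilisant a(0) = 8, nous obtenons a(t) = 8·exp(t). En prenant ∫a(t)dt et en appliquant v(0) = 8, nous trouvons v(t) = 8·exp(t). L'intégrale de la vitesse est la position. En utilisant x(0) = 8, nous obtenons x(t) = 8·exp(t). De l'équation de la position x(t) = 8·exp(t), nous substituons t = log(3) pour obtenir x = 24.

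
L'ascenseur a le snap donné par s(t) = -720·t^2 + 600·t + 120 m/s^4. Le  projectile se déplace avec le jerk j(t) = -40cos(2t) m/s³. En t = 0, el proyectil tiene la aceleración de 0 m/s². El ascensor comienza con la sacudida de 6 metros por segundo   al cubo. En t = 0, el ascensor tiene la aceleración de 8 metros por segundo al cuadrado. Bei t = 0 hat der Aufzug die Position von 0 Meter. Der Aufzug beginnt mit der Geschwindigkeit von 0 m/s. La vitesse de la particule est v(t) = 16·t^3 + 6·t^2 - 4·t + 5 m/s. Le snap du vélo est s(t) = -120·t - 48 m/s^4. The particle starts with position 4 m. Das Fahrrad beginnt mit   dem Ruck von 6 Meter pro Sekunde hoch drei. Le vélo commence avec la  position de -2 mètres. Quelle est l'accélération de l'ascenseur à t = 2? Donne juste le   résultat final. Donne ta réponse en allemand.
Die Antwort ist 100.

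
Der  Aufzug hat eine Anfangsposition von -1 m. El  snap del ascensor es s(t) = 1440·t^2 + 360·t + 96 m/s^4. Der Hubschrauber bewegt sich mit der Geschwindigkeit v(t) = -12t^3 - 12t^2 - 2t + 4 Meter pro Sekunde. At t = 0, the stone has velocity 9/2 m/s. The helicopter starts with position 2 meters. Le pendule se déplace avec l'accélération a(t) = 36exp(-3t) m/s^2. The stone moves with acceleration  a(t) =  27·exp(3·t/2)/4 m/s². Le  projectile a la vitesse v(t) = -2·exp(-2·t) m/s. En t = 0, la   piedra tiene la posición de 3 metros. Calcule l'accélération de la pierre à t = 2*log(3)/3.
De l'équation de l'accélération a(t) = 27·exp(3·t/2)/4, nous substituons t = 2*log(3)/3 pour obtenir a = 81/4.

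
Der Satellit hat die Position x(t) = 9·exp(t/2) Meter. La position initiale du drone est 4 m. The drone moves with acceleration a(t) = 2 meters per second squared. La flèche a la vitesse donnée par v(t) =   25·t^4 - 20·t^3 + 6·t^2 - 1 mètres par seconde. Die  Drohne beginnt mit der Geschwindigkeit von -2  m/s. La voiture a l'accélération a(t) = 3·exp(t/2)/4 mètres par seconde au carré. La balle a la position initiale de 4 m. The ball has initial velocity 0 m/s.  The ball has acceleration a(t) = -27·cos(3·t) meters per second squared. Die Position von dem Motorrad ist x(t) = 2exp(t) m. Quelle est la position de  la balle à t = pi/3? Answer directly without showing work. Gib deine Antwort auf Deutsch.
Die Position bei t = pi/3 ist x = -2.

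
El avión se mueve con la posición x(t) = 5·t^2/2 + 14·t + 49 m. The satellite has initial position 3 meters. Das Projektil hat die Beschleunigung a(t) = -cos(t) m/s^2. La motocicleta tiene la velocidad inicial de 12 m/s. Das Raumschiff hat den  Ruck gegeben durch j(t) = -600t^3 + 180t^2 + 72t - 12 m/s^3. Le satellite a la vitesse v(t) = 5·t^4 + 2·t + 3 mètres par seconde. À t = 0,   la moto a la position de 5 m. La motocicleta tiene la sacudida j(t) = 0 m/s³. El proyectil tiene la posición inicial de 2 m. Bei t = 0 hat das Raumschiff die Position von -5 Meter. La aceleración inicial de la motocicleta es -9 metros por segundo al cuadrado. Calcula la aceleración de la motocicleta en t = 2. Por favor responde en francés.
Nous devons intégrer notre équation du jerk j(t) = 0 1 fois. En intégrant le jerk et en utilisant la condition initiale a(0) = -9, nous obtenons a(t) = -9. En utilisant a(t) = -9 et en substituant t = 2, nous trouvons a = -9.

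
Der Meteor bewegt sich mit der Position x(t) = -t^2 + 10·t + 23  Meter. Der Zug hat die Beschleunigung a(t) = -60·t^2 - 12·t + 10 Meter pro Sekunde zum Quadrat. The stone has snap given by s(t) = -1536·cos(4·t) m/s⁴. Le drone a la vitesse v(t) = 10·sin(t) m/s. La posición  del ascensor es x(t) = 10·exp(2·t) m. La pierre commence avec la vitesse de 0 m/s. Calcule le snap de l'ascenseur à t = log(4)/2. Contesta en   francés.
En partant de la position x(t) = 10·exp(2·t), nous prenons 4 dérivées. En prenant d/dt de x(t), nous trouvons v(t) = 20·exp(2·t). En dérivant la vitesse, nous obtenons l'accélération: a(t) = 40·exp(2·t). En dérivant l'accélération, nous obtenons le jerk: j(t) = 80·exp(2·t). La dérivée du jerk donne le snap: s(t) = 160·exp(2·t). De l'équation du snap s(t) = 160·exp(2·t), nous substituons t = log(4)/2 pour obtenir s = 640.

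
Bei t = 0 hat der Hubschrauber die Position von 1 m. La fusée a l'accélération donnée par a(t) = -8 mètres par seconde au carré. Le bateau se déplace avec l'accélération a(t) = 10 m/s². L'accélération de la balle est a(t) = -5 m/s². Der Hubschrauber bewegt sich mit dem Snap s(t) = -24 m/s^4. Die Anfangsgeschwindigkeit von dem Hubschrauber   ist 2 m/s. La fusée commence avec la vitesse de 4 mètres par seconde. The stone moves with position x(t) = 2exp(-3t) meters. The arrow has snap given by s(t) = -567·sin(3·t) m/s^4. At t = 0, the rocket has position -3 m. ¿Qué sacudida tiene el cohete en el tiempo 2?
Debemos derivar nuestra ecuación de la aceleración a(t) = -8 1 vez. Derivando la aceleración, obtenemos la sacudida: j(t) = 0. Usando j(t) = 0 y sustituyendo t = 2, encontramos j = 0.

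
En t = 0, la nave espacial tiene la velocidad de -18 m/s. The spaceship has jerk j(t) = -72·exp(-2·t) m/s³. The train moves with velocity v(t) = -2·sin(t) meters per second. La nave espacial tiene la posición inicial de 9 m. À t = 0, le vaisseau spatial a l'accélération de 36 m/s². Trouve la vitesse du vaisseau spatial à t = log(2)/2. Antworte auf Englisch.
We need to integrate our jerk equation j(t) = -72·exp(-2·t) 2 times. The integral of jerk, with a(0) = 36, gives acceleration: a(t) = 36·exp(-2·t). The integral of acceleration is velocity. Using v(0) = -18, we get v(t) = -18·exp(-2·t). From the given velocity equation v(t) = -18·exp(-2·t), we substitute t = log(2)/2 to get v = -9.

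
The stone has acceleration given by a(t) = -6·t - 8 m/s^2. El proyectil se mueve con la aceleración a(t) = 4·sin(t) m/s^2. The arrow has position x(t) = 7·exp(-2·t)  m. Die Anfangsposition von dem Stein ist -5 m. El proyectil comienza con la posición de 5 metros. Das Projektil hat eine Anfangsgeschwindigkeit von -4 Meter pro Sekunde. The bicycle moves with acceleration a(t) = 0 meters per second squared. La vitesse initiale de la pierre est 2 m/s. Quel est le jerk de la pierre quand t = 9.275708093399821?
En partant de l'accélération a(t) = -6·t - 8, nous prenons 1 dérivée. La dérivée de l'accélération donne le jerk: j(t) = -6. En utilisant j(t) = -6 et en substituant t = 9.275708093399821, nous trouvons j = -6.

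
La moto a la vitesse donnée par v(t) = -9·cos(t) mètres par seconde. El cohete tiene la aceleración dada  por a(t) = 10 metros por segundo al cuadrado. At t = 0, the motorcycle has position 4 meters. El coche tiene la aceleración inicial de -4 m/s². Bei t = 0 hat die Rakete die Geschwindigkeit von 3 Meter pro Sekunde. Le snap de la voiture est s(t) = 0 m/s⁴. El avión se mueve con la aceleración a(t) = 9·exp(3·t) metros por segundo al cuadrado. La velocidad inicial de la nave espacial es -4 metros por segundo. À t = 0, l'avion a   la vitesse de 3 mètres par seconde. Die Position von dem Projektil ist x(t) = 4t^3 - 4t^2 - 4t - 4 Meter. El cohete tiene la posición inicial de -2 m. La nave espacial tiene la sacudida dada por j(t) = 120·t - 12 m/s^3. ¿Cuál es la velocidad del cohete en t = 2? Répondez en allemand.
Ausgehend von der Beschleunigung a(t) = 10, nehmen wir 1 Integral. Das Integral von der Beschleunigung, mit v(0) = 3, ergibt die Geschwindigkeit: v(t) = 10·t + 3. Aus der Gleichung für die Geschwindigkeit v(t) = 10·t + 3, setzen wir t = 2 ein und erhalten v = 23.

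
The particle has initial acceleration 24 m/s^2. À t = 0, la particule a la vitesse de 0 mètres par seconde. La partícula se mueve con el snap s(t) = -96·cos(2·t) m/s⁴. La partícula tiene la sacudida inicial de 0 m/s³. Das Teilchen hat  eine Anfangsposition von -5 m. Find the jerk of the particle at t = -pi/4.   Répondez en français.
En partant du snap s(t) = -96·cos(2·t), nous prenons 1 intégrale. L'intégrale du snap, avec j(0) = 0, donne le jerk: j(t) = -48·sin(2·t). Nous avons le jerk j(t) = -48·sin(2·t). En substituant t = -pi/4: j(-pi/4) = 48.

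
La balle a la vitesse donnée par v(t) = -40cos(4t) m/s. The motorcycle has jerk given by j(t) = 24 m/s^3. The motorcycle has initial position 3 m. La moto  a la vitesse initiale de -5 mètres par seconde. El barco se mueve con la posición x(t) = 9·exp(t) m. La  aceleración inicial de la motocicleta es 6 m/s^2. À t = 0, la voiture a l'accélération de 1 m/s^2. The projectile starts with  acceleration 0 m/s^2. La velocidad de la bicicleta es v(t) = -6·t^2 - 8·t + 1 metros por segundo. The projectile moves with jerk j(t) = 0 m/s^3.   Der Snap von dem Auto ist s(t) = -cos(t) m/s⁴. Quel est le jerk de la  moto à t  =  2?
Nous avons le jerk j(t) = 24. En substituant t = 2: j(2) = 24.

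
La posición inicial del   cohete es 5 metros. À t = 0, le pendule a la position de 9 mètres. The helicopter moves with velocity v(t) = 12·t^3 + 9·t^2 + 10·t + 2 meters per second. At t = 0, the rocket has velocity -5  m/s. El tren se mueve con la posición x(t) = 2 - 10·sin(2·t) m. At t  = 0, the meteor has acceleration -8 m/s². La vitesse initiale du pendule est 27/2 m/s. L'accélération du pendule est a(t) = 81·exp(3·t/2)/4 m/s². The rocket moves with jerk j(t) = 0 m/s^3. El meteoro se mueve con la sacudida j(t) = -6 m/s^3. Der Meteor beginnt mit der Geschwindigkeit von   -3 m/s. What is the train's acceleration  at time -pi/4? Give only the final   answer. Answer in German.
Die Antwort ist -40.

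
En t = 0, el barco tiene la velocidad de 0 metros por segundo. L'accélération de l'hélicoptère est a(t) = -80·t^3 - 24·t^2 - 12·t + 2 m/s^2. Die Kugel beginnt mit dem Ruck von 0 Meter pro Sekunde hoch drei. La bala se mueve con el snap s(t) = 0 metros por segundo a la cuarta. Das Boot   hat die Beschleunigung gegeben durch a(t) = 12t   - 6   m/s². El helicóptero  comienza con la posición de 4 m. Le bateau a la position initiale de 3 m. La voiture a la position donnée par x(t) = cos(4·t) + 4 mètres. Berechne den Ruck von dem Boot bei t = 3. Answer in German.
Wir müssen unsere Gleichung für die Beschleunigung a(t) = 12·t - 6 1-mal ableiten. Durch Ableiten von der Beschleunigung erhalten wir den Ruck: j(t) = 12. Aus der Gleichung für den Ruck j(t) = 12, setzen wir t = 3 ein und erhalten j = 12.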